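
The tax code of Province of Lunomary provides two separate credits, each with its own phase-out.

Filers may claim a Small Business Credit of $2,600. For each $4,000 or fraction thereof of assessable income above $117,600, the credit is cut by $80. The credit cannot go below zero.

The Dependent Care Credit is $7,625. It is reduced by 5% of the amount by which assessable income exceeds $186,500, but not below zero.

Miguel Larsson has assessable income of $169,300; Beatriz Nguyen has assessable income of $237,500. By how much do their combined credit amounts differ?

$3,910

Miguel ($169,300): Small Business Credit: income exceeds $117,600 by $51,700, which is 13 full-or-partial $4,000 increments; reduction = 13 × $80 = $1,040, leaving $1,560. Dependent Care Credit: $169,300 is at or below the $186,500 threshold, so the full $7,625 applies. total $1,560 + $7,625 = $9,185
Beatriz ($237,500): Small Business Credit: income exceeds $117,600 by $119,900, which is 30 full-or-partial $4,000 increments; reduction = 30 × $80 = $2,400, leaving $200. Dependent Care Credit: 5% of the $51,000 excess over $186,500 is $2,550; credit = $7,625 − $2,550 = $5,075. total $200 + $5,075 = $5,275
Difference: |$9,185 − $5,275| = $3,910.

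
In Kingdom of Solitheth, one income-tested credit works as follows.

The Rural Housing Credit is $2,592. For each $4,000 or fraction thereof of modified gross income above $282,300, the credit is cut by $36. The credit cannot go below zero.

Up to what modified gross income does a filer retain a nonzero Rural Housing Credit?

$566,300

After 71 increments the reduction is 71 × $36 = $2,556, leaving $36; one more increment wipes it out. Increment 71 ends at excess 71 × $4,000 = $284,000, so the highest qualifying income is $282,300 + $284,000 = $566,300.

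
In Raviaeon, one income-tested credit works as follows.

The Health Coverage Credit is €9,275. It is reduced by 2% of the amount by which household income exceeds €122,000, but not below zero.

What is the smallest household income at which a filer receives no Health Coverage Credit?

€585,750

The credit falls by 2% of each euro above €122,000, so it reaches zero when the excess is €9,275 / 2% = €463,750: income = €122,000 + €463,750 = €585,750.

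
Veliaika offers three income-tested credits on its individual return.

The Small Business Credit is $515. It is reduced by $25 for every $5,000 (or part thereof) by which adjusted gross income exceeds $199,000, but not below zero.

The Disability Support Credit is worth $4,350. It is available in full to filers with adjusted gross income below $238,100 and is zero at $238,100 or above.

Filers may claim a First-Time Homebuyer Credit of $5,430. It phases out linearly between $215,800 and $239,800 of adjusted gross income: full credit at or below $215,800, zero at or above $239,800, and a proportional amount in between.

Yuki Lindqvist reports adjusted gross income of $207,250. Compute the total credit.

$10,245

Small Business Credit: income exceeds $199,000 by $8,250, which is 2 full-or-partial $5,000 increments; reduction = 2 × $25 = $50, leaving $465.
Disability Support Credit: $207,250 is below the $238,100 cutoff, so the full $4,350 applies.
First-Time Homebuyer Credit: $207,250 is at or below the $215,800 threshold, so the full $5,430 applies.
Total: $465 + $4,350 + $5,430 = $10,245.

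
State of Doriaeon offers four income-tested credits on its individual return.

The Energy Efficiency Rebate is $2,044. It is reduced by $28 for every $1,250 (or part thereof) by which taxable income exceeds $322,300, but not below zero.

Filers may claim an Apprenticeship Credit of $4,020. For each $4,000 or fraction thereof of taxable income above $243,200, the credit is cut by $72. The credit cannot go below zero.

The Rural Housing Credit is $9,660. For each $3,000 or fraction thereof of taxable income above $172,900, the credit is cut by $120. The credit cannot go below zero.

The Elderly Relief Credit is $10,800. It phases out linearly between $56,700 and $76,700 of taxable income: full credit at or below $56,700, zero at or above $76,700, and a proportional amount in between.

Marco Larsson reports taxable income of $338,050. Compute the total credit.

Energy Efficiency Rebate: income exceeds $322,300 by $15,750, which is 13 full-or-partial $1,250 increments; reduction = 13 × $28 = $364, leaving $1,680.
Apprenticeship Credit: income exceeds $243,200 by $94,850, which is 24 full-or-partial $4,000 increments; reduction = 24 × $72 = $1,728, leaving $2,292.
Rural Housing Credit: income exceeds $172,900 by $165,150, which is 56 full-or-partial $3,000 increments; reduction = 56 × $120 = $6,720, leaving $2,940.
Elderly Relief Credit: $338,050 is at or above $76,700, so the credit is $0.
Total: $1,680 + $2,292 + $2,940 + $0 = $6,912.

$6,912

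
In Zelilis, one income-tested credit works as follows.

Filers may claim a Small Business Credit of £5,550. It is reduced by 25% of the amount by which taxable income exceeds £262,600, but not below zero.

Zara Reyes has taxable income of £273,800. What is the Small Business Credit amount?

£2,750

Small Business Credit: 25% of the £11,200 excess over £262,600 is £2,800; credit = £5,550 − £2,800 = £2,750.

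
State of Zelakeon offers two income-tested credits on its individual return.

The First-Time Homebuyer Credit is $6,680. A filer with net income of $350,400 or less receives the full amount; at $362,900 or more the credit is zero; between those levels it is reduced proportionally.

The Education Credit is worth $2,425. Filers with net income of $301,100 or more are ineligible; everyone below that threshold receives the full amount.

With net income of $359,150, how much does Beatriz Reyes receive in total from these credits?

$2,004

First-Time Homebuyer Credit: $359,150 is $8,750 into a $12,500 phase-out range, leaving 3,750/12,500 of the credit: $6,680 × 3,750/12,500 = $2,004.
Education Credit: $359,150 meets or exceeds the $301,100 cutoff, so the credit is $0.
Total: $2,004 + $0 = $2,004.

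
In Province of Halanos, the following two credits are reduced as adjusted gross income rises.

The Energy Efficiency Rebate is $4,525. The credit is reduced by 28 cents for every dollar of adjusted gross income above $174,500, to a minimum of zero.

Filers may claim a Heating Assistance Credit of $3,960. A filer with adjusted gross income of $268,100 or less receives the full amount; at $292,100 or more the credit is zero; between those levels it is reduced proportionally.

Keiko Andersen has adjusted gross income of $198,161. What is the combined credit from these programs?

$3,960

Energy Efficiency Rebate: 28% of the $23,661 excess over $174,500 is $6,625.08 ≥ base, so the credit is $0.
Heating Assistance Credit: $198,161 is at or below the $268,100 threshold, so the full $3,960 applies.
Total: $0 + $3,960 = $3,960.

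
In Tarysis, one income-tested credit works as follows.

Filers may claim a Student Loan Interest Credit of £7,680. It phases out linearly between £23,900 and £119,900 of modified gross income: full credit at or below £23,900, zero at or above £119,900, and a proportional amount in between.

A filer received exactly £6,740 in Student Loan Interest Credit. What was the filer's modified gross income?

£6,740 is 6,740/7,680 of the full £7,680, so 940/7,680 of the £96,000 range has been used: income = £23,900 + £96,000 × 940/7,680 = £35,650.

£35,650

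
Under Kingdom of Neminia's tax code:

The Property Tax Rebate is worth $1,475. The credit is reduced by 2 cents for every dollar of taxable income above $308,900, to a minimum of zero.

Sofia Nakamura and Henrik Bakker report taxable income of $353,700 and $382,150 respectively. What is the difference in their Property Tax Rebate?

$569

Sofia ($353,700): Property Tax Rebate: 2% of the $44,800 excess over $308,900 is $896; credit = $1,475 − $896 = $579.
Henrik ($382,150): Property Tax Rebate: 2% of the $73,250 excess over $308,900 is $1,465; credit = $1,475 − $1,465 = $10.
Difference: |$579 − $10| = $569.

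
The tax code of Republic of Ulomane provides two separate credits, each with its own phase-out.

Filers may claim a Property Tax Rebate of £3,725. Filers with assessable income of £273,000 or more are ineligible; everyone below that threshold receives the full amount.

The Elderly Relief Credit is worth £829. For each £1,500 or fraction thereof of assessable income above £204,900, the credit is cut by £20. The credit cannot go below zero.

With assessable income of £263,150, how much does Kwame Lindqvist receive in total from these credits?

£3,774

Property Tax Rebate: £263,150 is below the £273,000 cutoff, so the full £3,725 applies.
Elderly Relief Credit: income exceeds £204,900 by £58,250, which is 39 full-or-partial £1,500 increments; reduction = 39 × £20 = £780, leaving £49.
Total: £3,725 + £49 = £3,774.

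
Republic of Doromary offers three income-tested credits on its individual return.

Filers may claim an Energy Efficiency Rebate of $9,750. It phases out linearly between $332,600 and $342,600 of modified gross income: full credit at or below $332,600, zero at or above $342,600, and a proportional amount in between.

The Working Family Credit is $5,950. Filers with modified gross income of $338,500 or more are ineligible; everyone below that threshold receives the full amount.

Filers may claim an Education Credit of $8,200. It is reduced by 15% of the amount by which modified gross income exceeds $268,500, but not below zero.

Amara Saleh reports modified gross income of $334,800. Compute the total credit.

$13,555

Energy Efficiency Rebate: $334,800 is $2,200 into a $10,000 phase-out range, leaving 7,800/10,000 of the credit: $9,750 × 7,800/10,000 = $7,605.
Working Family Credit: $334,800 is below the $338,500 cutoff, so the full $5,950 applies.
Education Credit: 15% of the $66,300 excess over $268,500 is $9,945 ≥ base, so the credit is $0.
Total: $7,605 + $5,950 + $0 = $13,555.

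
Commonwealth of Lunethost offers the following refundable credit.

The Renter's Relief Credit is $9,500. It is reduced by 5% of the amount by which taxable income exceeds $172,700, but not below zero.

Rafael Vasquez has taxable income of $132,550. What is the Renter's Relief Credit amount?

Renter's Relief Credit: $132,550 is at or below the $172,700 threshold, so the full $9,500 applies.

$9,500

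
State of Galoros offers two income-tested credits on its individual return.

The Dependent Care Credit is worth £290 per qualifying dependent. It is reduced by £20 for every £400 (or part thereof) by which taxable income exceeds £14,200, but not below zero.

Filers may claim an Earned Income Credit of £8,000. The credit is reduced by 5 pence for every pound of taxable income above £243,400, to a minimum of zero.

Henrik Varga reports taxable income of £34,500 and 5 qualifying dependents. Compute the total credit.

Dependent Care Credit: base = 5 × £290 = £1,450. income exceeds £14,200 by £20,300, which is 51 full-or-partial £400 increments; reduction = 51 × £20 = £1,020, leaving £430.
Earned Income Credit: £34,500 is at or below the £243,400 threshold, so the full £8,000 applies.
Total: £430 + £8,000 = £8,430.

£8,430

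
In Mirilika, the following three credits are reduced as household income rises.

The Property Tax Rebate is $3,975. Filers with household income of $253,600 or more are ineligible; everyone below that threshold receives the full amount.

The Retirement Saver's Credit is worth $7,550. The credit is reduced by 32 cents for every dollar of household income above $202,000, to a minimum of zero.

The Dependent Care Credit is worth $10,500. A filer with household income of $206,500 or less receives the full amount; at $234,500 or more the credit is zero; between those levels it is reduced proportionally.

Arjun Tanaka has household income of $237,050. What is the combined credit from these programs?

$3,975

Property Tax Rebate: $237,050 is below the $253,600 cutoff, so the full $3,975 applies.
Retirement Saver's Credit: 32% of the $35,050 excess over $202,000 is $11,216 ≥ base, so the credit is $0.
Dependent Care Credit: $237,050 is at or above $234,500, so the credit is $0.
Total: $3,975 + $0 + $0 = $3,975.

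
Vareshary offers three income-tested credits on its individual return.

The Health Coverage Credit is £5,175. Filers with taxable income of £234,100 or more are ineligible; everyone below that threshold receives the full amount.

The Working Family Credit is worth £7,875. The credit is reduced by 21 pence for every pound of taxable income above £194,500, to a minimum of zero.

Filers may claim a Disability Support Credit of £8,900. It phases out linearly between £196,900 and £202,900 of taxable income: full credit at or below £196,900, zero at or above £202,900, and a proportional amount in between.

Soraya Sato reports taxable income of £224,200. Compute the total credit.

Health Coverage Credit: £224,200 is below the £234,100 cutoff, so the full £5,175 applies.
Working Family Credit: 21% of the £29,700 excess over £194,500 is £6,237; credit = £7,875 − £6,237 = £1,638.
Disability Support Credit: £224,200 is at or above £202,900, so the credit is £0.
Total: £5,175 + £1,638 + £0 = £6,813.

£6,813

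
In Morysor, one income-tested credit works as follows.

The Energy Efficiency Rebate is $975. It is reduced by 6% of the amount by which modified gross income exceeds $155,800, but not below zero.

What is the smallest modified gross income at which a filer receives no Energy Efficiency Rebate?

$172,050

The credit falls by 6% of each dollar above $155,800, so it reaches zero when the excess is $975 / 6% = $16,250: income = $155,800 + $16,250 = $172,050.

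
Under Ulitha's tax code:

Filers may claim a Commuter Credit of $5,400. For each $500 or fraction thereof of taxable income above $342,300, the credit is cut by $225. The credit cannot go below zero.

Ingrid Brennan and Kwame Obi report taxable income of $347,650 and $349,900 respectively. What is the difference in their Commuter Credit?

Ingrid ($347,650): Commuter Credit: income exceeds $342,300 by $5,350, which is 11 full-or-partial $500 increments; reduction = 11 × $225 = $2,475, leaving $2,925.
Kwame ($349,900): Commuter Credit: income exceeds $342,300 by $7,600, which is 16 full-or-partial $500 increments; reduction = 16 × $225 = $3,600, leaving $1,800.
Difference: |$2,925 − $1,800| = $1,125.

$1,125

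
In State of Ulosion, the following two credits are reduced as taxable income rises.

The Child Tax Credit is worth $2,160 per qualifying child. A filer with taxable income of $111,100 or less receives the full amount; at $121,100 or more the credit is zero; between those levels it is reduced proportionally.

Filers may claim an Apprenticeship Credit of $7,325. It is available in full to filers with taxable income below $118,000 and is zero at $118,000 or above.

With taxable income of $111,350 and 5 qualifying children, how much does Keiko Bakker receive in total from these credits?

$17,855

Child Tax Credit: base = 5 × $2,160 = $10,800. $111,350 is $250 into a $10,000 phase-out range, leaving 9,750/10,000 of the credit: $10,800 × 9,750/10,000 = $10,530.
Apprenticeship Credit: $111,350 is below the $118,000 cutoff, so the full $7,325 applies.
Total: $10,530 + $7,325 = $17,855.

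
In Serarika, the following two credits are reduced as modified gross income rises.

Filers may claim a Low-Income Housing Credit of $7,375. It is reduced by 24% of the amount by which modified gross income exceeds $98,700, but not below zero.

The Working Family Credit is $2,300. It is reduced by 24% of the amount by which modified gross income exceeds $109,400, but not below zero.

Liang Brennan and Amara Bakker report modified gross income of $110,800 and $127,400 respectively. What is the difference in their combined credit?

$5,948

Liang ($110,800): Low-Income Housing Credit: 24% of the $12,100 excess over $98,700 is $2,904; credit = $7,375 − $2,904 = $4,471. Working Family Credit: 24% of the $1,400 excess over $109,400 is $336; credit = $2,300 − $336 = $1,964. total $4,471 + $1,964 = $6,435
Amara ($127,400): Low-Income Housing Credit: 24% of the $28,700 excess over $98,700 is $6,888; credit = $7,375 − $6,888 = $487. Working Family Credit: 24% of the $18,000 excess over $109,400 is $4,320 ≥ base, so the credit is $0. total $487 + $0 = $487
Difference: |$6,435 − $487| = $5,948.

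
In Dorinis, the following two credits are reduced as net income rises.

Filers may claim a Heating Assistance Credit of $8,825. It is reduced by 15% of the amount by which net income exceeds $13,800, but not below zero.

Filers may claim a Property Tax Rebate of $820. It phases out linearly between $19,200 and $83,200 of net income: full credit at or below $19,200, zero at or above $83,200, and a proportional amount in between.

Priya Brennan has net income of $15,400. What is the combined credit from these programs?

Heating Assistance Credit: 15% of the $1,600 excess over $13,800 is $240; credit = $8,825 − $240 = $8,585.
Property Tax Rebate: $15,400 is at or below the $19,200 threshold, so the full $820 applies.
Total: $8,585 + $820 = $9,405.

$9,405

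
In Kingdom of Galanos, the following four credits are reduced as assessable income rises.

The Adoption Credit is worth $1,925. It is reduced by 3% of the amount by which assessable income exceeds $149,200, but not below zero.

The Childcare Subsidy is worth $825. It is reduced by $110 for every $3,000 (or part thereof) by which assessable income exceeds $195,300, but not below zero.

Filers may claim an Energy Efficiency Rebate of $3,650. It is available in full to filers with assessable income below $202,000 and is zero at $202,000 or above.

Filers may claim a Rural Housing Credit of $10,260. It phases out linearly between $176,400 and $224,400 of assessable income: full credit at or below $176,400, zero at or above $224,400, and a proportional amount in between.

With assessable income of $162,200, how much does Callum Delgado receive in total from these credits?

Adoption Credit: 3% of the $13,000 excess over $149,200 is $390; credit = $1,925 − $390 = $1,535.
Childcare Subsidy: $162,200 is at or below the $195,300 threshold, so the full $825 applies.
Energy Efficiency Rebate: $162,200 is below the $202,000 cutoff, so the full $3,650 applies.
Rural Housing Credit: $162,200 is at or below the $176,400 threshold, so the full $10,260 applies.
Total: $1,535 + $825 + $3,650 + $10,260 = $16,270.

$16,270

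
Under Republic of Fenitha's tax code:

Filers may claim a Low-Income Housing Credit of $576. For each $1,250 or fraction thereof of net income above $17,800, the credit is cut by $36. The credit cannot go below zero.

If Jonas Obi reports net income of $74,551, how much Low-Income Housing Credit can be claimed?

$0

Low-Income Housing Credit: income exceeds $17,800 by $56,751 → 46 increments × $36 = $1,656 ≥ base, so the credit is $0.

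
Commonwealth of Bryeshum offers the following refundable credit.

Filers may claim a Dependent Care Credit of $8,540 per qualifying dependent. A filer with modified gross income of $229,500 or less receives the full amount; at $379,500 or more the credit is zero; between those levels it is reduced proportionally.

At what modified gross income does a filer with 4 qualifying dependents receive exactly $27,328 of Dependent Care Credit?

$259,500

Full credit = 4 × $8,540 = $34,160.
$27,328 is 27,328/34,160 of the full $34,160, so 6,832/34,160 of the $150,000 range has been used: income = $229,500 + $150,000 × 6,832/34,160 = $259,500.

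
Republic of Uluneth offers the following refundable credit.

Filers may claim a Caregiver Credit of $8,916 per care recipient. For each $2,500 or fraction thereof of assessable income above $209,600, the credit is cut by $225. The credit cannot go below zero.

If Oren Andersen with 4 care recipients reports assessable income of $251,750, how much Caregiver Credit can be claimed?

Caregiver Credit: base = 4 × $8,916 = $35,664. income exceeds $209,600 by $42,150, which is 17 full-or-partial $2,500 increments; reduction = 17 × $225 = $3,825, leaving $31,839.

$31,839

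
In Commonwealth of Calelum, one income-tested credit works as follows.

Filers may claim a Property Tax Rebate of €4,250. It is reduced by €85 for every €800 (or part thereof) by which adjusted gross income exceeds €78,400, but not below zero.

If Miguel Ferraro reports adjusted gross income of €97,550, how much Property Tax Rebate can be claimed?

€2,210

Property Tax Rebate: income exceeds €78,400 by €19,150, which is 24 full-or-partial €800 increments; reduction = 24 × €85 = €2,040, leaving €2,210.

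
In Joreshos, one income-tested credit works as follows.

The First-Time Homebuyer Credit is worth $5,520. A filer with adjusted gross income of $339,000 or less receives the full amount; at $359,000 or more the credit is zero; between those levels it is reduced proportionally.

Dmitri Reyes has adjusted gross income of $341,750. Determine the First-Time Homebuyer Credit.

First-Time Homebuyer Credit: $341,750 is $2,750 into a $20,000 phase-out range, leaving 17,250/20,000 of the credit: $5,520 × 17,250/20,000 = $4,761.

$4,761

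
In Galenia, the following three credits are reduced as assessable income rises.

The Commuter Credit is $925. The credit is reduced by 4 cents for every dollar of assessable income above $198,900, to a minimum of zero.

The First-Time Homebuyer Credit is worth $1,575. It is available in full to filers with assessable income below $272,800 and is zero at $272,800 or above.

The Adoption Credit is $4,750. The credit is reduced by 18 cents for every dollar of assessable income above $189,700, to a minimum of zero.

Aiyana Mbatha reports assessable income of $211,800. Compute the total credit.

Commuter Credit: 4% of the $12,900 excess over $198,900 is $516; credit = $925 − $516 = $409.
First-Time Homebuyer Credit: $211,800 is below the $272,800 cutoff, so the full $1,575 applies.
Adoption Credit: 18% of the $22,100 excess over $189,700 is $3,978; credit = $4,750 − $3,978 = $772.
Total: $409 + $1,575 + $772 = $2,756.

$2,756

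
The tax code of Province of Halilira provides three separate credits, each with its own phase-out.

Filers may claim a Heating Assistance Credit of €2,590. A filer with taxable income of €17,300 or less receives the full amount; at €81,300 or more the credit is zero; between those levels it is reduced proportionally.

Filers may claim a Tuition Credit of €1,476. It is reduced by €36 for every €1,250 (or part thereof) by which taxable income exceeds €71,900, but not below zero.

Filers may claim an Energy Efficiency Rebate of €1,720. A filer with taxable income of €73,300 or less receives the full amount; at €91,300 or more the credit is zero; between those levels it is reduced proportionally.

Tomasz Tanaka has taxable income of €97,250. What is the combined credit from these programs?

€720

Heating Assistance Credit: €97,250 is at or above €81,300, so the credit is €0.
Tuition Credit: income exceeds €71,900 by €25,350, which is 21 full-or-partial €1,250 increments; reduction = 21 × €36 = €756, leaving €720.
Energy Efficiency Rebate: €97,250 is at or above €91,300, so the credit is €0.
Total: €0 + €720 + €0 = €720.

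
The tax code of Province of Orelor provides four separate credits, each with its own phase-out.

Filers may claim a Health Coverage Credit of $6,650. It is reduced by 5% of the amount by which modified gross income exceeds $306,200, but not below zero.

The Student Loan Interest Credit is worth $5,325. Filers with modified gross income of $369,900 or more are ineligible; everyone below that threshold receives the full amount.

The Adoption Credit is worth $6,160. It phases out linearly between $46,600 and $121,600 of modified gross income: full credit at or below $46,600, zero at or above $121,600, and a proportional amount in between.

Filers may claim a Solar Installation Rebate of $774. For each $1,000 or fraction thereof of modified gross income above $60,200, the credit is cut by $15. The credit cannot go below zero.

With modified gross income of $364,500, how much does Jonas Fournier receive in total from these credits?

Health Coverage Credit: 5% of the $58,300 excess over $306,200 is $2,915; credit = $6,650 − $2,915 = $3,735.
Student Loan Interest Credit: $364,500 is below the $369,900 cutoff, so the full $5,325 applies.
Adoption Credit: $364,500 is at or above $121,600, so the credit is $0.
Solar Installation Rebate: income exceeds $60,200 by $304,300 → 305 increments × $15 = $4,575 ≥ base, so the credit is $0.
Total: $3,735 + $5,325 + $0 + $0 = $9,060.

$9,060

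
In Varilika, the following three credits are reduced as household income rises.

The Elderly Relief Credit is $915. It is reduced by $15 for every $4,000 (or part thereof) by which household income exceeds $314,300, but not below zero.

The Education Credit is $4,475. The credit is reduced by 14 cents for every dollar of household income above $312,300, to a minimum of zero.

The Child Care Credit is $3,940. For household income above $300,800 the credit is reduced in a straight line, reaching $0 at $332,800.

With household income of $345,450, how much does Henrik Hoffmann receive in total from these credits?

Elderly Relief Credit: income exceeds $314,300 by $31,150, which is 8 full-or-partial $4,000 increments; reduction = 8 × $15 = $120, leaving $795.
Education Credit: 14% of the $33,150 excess over $312,300 is $4,641 ≥ base, so the credit is $0.
Child Care Credit: $345,450 is at or above $332,800, so the credit is $0.
Total: $795 + $0 + $0 = $795.

$795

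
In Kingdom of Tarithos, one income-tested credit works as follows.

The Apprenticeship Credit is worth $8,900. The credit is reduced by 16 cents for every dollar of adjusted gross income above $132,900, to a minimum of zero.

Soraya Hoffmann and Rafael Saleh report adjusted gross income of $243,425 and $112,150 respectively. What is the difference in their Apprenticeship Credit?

$8,900

Soraya ($243,425): Apprenticeship Credit: 16% of the $110,525 excess over $132,900 is $17,684 ≥ base, so the credit is $0.
Rafael ($112,150): Apprenticeship Credit: $112,150 is at or below the $132,900 threshold, so the full $8,900 applies.
Difference: |$0 − $8,900| = $8,900.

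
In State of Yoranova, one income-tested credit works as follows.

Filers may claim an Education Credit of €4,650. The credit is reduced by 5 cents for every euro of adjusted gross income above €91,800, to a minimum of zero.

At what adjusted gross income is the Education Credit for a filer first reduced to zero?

The credit falls by 5% of each euro above €91,800, so it reaches zero when the excess is €4,650 / 5% = €93,000: income = €91,800 + €93,000 = €184,800.

€184,800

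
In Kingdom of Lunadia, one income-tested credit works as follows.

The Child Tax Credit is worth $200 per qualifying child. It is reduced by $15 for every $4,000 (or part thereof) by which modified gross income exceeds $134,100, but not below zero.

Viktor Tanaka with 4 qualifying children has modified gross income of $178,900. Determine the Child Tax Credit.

$620

Child Tax Credit: base = 4 × $200 = $800. income exceeds $134,100 by $44,800, which is 12 full-or-partial $4,000 increments; reduction = 12 × $15 = $180, leaving $620.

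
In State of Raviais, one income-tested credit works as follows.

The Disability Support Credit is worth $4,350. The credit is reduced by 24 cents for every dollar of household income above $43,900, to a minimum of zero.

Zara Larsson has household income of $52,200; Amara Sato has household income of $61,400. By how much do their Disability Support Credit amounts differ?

Zara ($52,200): Disability Support Credit: 24% of the $8,300 excess over $43,900 is $1,992; credit = $4,350 − $1,992 = $2,358.
Amara ($61,400): Disability Support Credit: 24% of the $17,500 excess over $43,900 is $4,200; credit = $4,350 − $4,200 = $150.
Difference: |$2,358 − $150| = $2,208.

$2,208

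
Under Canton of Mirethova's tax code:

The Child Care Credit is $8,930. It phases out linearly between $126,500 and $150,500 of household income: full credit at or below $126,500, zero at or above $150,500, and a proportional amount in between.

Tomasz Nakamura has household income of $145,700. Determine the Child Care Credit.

Child Care Credit: $145,700 is $19,200 into a $24,000 phase-out range, leaving 4,800/24,000 of the credit: $8,930 × 4,800/24,000 = $1,786.

$1,786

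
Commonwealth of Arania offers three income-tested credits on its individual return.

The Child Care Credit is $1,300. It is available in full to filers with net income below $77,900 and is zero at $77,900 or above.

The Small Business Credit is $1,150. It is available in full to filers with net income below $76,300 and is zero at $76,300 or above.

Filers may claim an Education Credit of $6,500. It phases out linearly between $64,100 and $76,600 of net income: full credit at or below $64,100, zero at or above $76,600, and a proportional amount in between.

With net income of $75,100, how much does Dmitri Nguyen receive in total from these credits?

Child Care Credit: $75,100 is below the $77,900 cutoff, so the full $1,300 applies.
Small Business Credit: $75,100 is below the $76,300 cutoff, so the full $1,150 applies.
Education Credit: $75,100 is $11,000 into a $12,500 phase-out range, leaving 1,500/12,500 of the credit: $6,500 × 1,500/12,500 = $780.
Total: $1,300 + $1,150 + $780 = $3,230.

$3,230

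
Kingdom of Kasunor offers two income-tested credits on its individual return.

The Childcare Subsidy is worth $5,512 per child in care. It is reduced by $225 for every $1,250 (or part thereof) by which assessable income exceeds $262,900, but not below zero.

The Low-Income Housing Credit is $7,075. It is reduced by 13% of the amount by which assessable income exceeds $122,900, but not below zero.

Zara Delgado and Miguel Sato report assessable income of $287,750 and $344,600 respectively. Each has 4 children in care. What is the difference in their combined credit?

$10,350

Zara ($287,750): Childcare Subsidy: base = 4 × $5,512 = $22,048. income exceeds $262,900 by $24,850, which is 20 full-or-partial $1,250 increments; reduction = 20 × $225 = $4,500, leaving $17,548. Low-Income Housing Credit: 13% of the $164,850 excess over $122,900 is $21,430.50 ≥ base, so the credit is $0. total $17,548 + $0 = $17,548
Miguel ($344,600): Childcare Subsidy: base = 4 × $5,512 = $22,048. income exceeds $262,900 by $81,700, which is 66 full-or-partial $1,250 increments; reduction = 66 × $225 = $14,850, leaving $7,198. Low-Income Housing Credit: 13% of the $221,700 excess over $122,900 is $28,821 ≥ base, so the credit is $0. total $7,198 + $0 = $7,198
Difference: |$17,548 − $7,198| = $10,350.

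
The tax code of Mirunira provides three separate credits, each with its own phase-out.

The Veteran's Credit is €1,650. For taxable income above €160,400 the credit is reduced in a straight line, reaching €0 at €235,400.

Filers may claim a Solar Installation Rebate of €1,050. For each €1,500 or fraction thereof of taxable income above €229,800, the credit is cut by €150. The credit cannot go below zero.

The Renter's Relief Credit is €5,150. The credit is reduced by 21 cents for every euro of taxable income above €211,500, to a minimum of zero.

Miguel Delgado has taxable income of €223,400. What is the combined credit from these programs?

Veteran's Credit: €223,400 is €63,000 into a €75,000 phase-out range, leaving 12,000/75,000 of the credit: €1,650 × 12,000/75,000 = €264.
Solar Installation Rebate: €223,400 is at or below the €229,800 threshold, so the full €1,050 applies.
Renter's Relief Credit: 21% of the €11,900 excess over €211,500 is €2,499; credit = €5,150 − €2,499 = €2,651.
Total: €264 + €1,050 + €2,651 = €3,965.

€3,965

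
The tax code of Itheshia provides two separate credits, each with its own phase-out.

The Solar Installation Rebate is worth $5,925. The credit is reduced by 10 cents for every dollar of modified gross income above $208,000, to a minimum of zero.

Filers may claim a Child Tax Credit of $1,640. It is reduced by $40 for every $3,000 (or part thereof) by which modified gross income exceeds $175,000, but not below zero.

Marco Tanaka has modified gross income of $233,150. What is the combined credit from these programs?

$4,250

Solar Installation Rebate: 10% of the $25,150 excess over $208,000 is $2,515; credit = $5,925 − $2,515 = $3,410.
Child Tax Credit: income exceeds $175,000 by $58,150, which is 20 full-or-partial $3,000 increments; reduction = 20 × $40 = $800, leaving $840.
Total: $3,410 + $840 = $4,250.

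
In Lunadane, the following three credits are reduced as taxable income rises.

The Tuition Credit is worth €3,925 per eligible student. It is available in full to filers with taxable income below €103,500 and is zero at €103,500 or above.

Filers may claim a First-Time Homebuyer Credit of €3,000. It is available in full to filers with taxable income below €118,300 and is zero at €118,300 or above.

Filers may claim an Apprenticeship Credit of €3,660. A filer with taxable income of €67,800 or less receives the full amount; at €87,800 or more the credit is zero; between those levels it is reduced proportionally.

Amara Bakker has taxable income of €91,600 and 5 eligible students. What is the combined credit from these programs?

€22,625

Tuition Credit: base = 5 × €3,925 = €19,625. €91,600 is below the €103,500 cutoff, so the full €19,625 applies.
First-Time Homebuyer Credit: €91,600 is below the €118,300 cutoff, so the full €3,000 applies.
Apprenticeship Credit: €91,600 is at or above €87,800, so the credit is €0.
Total: €19,625 + €3,000 + €0 = €22,625.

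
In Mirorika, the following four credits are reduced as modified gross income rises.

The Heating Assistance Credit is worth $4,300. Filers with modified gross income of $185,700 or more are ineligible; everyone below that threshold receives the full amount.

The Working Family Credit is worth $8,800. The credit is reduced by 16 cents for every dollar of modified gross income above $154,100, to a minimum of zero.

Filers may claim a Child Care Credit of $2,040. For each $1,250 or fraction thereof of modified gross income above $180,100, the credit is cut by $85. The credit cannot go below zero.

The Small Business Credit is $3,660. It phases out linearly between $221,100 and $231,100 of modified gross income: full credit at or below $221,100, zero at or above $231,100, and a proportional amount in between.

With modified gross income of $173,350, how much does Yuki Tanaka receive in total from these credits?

$15,720

Heating Assistance Credit: $173,350 is below the $185,700 cutoff, so the full $4,300 applies.
Working Family Credit: 16% of the $19,250 excess over $154,100 is $3,080; credit = $8,800 − $3,080 = $5,720.
Child Care Credit: $173,350 is at or below the $180,100 threshold, so the full $2,040 applies.
Small Business Credit: $173,350 is at or below the $221,100 threshold, so the full $3,660 applies.
Total: $4,300 + $5,720 + $2,040 + $3,660 = $15,720.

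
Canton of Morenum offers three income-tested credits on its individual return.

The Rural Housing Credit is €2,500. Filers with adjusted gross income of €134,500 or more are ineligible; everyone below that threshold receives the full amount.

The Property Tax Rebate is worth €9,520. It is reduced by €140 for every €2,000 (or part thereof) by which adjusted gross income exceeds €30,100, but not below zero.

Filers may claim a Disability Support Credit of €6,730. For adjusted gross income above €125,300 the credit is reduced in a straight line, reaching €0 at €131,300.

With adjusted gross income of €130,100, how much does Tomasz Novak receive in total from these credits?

Rural Housing Credit: €130,100 is below the €134,500 cutoff, so the full €2,500 applies.
Property Tax Rebate: income exceeds €30,100 by €100,000, which is 50 full-or-partial €2,000 increments; reduction = 50 × €140 = €7,000, leaving €2,520.
Disability Support Credit: €130,100 is €4,800 into a €6,000 phase-out range, leaving 1,200/6,000 of the credit: €6,730 × 1,200/6,000 = €1,346.
Total: €2,500 + €2,520 + €1,346 = €6,366.

€6,366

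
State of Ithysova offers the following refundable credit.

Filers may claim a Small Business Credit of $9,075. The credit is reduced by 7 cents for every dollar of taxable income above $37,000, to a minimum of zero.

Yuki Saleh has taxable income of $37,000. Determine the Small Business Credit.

$9,075

Small Business Credit: $37,000 is at or below the $37,000 threshold, so the full $9,075 applies.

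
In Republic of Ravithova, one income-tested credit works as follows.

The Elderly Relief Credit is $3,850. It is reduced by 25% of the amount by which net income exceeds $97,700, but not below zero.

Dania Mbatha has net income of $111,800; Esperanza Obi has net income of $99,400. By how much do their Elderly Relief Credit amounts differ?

Dania ($111,800): Elderly Relief Credit: 25% of the $14,100 excess over $97,700 is $3,525; credit = $3,850 − $3,525 = $325.
Esperanza ($99,400): Elderly Relief Credit: 25% of the $1,700 excess over $97,700 is $425; credit = $3,850 − $425 = $3,425.
Difference: |$325 − $3,425| = $3,100.

$3,100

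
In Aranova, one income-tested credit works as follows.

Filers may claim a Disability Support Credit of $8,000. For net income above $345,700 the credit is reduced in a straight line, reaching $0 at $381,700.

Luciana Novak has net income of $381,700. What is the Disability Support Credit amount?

Disability Support Credit: $381,700 is at or above $381,700, so the credit is $0.

$0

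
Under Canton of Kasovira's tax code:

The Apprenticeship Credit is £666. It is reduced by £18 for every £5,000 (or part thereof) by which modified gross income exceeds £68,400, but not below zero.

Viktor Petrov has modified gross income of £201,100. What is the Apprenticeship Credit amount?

£180

Apprenticeship Credit: income exceeds £68,400 by £132,700, which is 27 full-or-partial £5,000 increments; reduction = 27 × £18 = £486, leaving £180.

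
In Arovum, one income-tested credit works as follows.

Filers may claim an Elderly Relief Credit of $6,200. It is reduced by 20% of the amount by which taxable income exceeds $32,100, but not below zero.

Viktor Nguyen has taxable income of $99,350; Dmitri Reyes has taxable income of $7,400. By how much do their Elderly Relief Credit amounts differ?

Viktor ($99,350): Elderly Relief Credit: 20% of the $67,250 excess over $32,100 is $13,450 ≥ base, so the credit is $0.
Dmitri ($7,400): Elderly Relief Credit: $7,400 is at or below the $32,100 threshold, so the full $6,200 applies.
Difference: |$0 − $6,200| = $6,200.

$6,200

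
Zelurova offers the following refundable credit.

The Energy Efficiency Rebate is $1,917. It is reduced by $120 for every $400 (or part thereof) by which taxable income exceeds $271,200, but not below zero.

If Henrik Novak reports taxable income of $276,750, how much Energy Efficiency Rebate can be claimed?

Energy Efficiency Rebate: income exceeds $271,200 by $5,550, which is 14 full-or-partial $400 increments; reduction = 14 × $120 = $1,680, leaving $237.

$237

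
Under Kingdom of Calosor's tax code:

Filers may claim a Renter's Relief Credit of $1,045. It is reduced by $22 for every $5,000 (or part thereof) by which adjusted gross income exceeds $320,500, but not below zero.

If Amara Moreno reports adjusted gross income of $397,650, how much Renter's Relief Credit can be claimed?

Renter's Relief Credit: income exceeds $320,500 by $77,150, which is 16 full-or-partial $5,000 increments; reduction = 16 × $22 = $352, leaving $693.

$693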